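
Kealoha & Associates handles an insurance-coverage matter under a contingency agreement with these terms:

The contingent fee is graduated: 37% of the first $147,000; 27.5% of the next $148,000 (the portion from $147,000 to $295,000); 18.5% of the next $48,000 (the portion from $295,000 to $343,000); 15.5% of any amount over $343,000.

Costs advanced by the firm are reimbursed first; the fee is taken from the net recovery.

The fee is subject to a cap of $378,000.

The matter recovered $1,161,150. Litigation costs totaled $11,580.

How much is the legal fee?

$228,988.35

Fee base (net of costs): $1,161,150 − $11,580 = $1,149,570
First $147,000 at 37% = $54,390.00
Next $148,000 at 27.5% = $40,700.00
Next $48,000 at 18.5% = $8,880.00
Remaining $806,570 at 15.5% = $125,018.35
Fee: $54,390.00 + $40,700.00 + $8,880.00 + $125,018.35 = $228,988.35
$228,988.35 is under the $378,000 cap.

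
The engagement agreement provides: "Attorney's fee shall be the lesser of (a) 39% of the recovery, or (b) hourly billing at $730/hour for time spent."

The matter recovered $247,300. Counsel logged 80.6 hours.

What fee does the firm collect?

$58,838.00

(a) 39% of $247,300 = $96,447.00
(b) 80.6 × $730 = $58,838.00
The lesser is (b): $58,838.00.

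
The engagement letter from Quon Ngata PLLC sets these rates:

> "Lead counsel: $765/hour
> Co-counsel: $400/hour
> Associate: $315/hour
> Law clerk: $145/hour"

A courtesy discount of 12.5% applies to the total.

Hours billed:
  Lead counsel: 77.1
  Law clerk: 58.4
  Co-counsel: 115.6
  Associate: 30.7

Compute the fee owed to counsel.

Lead counsel: 77.1 × $765 = $58,981.50
Co-counsel: 115.6 × $400 = $46,240.00
Associate: 30.7 × $315 = $9,670.50
Law clerk: 58.4 × $145 = $8,468.00
Subtotal: $123,360.00
Less 12.5% discount: −$15,420.00
Total: $123,360.00 − $15,420.00 = $107,940.00

$107,940.00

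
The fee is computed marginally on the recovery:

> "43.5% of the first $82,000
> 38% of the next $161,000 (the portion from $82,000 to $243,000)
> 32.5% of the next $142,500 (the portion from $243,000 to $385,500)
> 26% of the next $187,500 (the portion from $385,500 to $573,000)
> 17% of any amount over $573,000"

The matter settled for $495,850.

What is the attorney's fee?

$171,853.50

First $82,000 at 43.5% = $35,670.00
Next $161,000 at 38% = $61,180.00
Next $142,500 at 32.5% = $46,312.50
Remaining $110,350 at 26% = $28,691.00
Fee: $35,670.00 + $61,180.00 + $46,312.50 + $28,691.00 = $171,853.50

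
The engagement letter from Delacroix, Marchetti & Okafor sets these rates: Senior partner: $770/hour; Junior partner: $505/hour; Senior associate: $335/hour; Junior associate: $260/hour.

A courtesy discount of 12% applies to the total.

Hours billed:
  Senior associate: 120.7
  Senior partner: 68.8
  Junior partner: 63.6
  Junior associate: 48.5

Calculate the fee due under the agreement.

$121,561.88

Senior partner: 68.8 × $770 = $52,976.00
Junior partner: 63.6 × $505 = $32,118.00
Senior associate: 120.7 × $335 = $40,434.50
Junior associate: 48.5 × $260 = $12,610.00
Subtotal: $138,138.50
Less 12% discount: −$16,576.62
Total: $138,138.50 − $16,576.62 = $121,561.88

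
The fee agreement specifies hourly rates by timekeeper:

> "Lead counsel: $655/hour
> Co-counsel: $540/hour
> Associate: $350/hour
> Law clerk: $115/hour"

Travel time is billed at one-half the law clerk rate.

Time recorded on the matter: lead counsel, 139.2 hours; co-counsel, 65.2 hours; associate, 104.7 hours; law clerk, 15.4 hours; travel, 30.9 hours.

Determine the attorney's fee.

Lead counsel: 139.2 × $655 = $91,176.00
Co-counsel: 65.2 × $540 = $35,208.00
Associate: 104.7 × $350 = $36,645.00
Law clerk: 15.4 × $115 = $1,771.00
Subtotal: $91,176.00 + $35,208.00 + $36,645.00 + $1,771.00 = $164,800.00
Travel: 30.9 × ($115 ÷ 2) = 30.9 × $57.50 = $1,776.75
Total: $164,800.00 + $1,776.75 = $166,576.75

$166,576.75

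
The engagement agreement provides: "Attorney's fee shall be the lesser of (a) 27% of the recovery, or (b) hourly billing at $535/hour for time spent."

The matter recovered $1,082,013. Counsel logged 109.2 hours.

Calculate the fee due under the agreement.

(a) 27% of $1,082,013 = $292,143.51
(b) 109.2 × $535 = $58,422.00
The lesser is (b): $58,422.00.

$58,422.00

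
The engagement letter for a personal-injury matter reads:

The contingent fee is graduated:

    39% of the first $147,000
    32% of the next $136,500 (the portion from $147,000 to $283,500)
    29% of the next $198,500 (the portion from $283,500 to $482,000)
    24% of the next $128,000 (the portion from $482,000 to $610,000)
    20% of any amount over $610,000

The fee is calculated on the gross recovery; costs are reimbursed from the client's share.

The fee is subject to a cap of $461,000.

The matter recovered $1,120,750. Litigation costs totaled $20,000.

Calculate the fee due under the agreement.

$291,445.00

Fee base is the gross recovery, $1,120,750; costs are reimbursed separately.
First $147,000 at 39% = $57,330.00
Next $136,500 at 32% = $43,680.00
Next $198,500 at 29% = $57,565.00
Next $128,000 at 24% = $30,720.00
Remaining $510,750 at 20% = $102,150.00
Fee: $57,330.00 + $43,680.00 + $57,565.00 + $30,720.00 + $102,150.00 = $291,445.00
$291,445.00 is under the $461,000 cap.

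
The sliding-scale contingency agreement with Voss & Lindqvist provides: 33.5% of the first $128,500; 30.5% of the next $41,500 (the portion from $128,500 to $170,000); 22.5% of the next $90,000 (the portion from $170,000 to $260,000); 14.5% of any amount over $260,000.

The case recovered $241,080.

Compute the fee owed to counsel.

$71,698.00

First $128,500 at 33.5% = $43,047.50
Next $41,500 at 30.5% = $12,657.50
Remaining $71,080 at 22.5% = $15,993.00
Fee: $43,047.50 + $12,657.50 + $15,993.00 = $71,698.00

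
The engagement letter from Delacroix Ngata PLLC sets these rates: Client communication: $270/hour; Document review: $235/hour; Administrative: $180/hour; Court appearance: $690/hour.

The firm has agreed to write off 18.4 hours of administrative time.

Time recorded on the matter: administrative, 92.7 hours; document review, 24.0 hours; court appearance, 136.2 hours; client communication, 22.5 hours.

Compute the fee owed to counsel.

Client communication: 22.5 × $270 = $6,075.00
Document review: 24.0 × $235 = $5,640.00
Administrative: 92.7 × $180 = $16,686.00
Court appearance: 136.2 × $690 = $93,978.00
Subtotal: $122,379.00
Write-off: 18.4 × $180 = $3,312.00
Total: $122,379.00 − $3,312.00 = $119,067.00

$119,067.00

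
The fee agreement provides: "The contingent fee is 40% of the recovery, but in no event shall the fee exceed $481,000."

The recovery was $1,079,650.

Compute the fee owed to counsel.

40% of $1,079,650 = $431,860.00
That is under the $481,000 cap.

$431,860.00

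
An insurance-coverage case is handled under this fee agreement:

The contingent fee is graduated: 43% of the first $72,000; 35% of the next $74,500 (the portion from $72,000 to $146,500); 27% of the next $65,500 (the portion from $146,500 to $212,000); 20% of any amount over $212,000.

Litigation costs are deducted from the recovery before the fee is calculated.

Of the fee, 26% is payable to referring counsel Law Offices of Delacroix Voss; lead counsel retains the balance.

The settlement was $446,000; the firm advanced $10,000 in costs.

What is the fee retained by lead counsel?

$88,444.80

Fee base (net of costs): $446,000 − $10,000 = $436,000
First $72,000 at 43% = $30,960.00
Next $74,500 at 35% = $26,075.00
Next $65,500 at 27% = $17,685.00
Remaining $224,000 at 20% = $44,800.00
Fee: $30,960.00 + $26,075.00 + $17,685.00 + $44,800.00 = $119,520.00
Referral share: 26% of $119,520.00 = $31,075.20; lead counsel retains $119,520.00 − $31,075.20 = $88,444.80.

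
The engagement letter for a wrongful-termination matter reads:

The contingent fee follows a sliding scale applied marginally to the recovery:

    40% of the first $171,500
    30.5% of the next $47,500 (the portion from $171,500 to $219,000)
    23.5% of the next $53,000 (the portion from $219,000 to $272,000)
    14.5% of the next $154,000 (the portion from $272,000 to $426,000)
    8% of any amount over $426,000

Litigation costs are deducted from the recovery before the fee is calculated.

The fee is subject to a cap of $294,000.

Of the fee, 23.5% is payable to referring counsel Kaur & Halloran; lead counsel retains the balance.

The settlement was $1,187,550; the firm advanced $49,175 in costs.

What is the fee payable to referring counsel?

Fee base (net of costs): $1,187,550 − $49,175 = $1,138,375
First $171,500 at 40% = $68,600.00
Next $47,500 at 30.5% = $14,487.50
Next $53,000 at 23.5% = $12,455.00
Next $154,000 at 14.5% = $22,330.00
Remaining $712,375 at 8% = $56,990.00
Fee: $68,600.00 + $14,487.50 + $12,455.00 + $22,330.00 + $56,990.00 = $174,862.50
$174,862.50 is under the $294,000 cap.
Referral share: 23.5% of $174,862.50 = $41,092.69; lead counsel retains $174,862.50 − $41,092.69 = $133,769.81.

$41,092.69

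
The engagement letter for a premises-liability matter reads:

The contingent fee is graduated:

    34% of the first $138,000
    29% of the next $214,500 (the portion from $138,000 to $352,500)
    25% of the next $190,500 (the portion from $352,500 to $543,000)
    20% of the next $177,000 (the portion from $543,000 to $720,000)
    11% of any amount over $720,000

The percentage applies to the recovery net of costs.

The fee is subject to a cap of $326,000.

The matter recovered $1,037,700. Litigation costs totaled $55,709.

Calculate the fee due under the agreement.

$220,969.01

Fee base (net of costs): $1,037,700 − $55,709 = $981,991
First $138,000 at 34% = $46,920.00
Next $214,500 at 29% = $62,205.00
Next $190,500 at 25% = $47,625.00
Next $177,000 at 20% = $35,400.00
Remaining $261,991 at 11% = $28,819.01
Fee: $46,920.00 + $62,205.00 + $47,625.00 + $35,400.00 + $28,819.01 = $220,969.01
$220,969.01 is under the $326,000 cap.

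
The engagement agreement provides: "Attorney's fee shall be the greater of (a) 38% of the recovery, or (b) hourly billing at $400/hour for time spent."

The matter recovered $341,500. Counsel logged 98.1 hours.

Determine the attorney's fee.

$129,770.00

(a) 38% of $341,500 = $129,770.00
(b) 98.1 × $400 = $39,240.00
The greater is (a): $129,770.00.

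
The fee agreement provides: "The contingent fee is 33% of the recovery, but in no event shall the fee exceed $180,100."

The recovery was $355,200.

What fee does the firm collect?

33% of $355,200 = $117,216.00
That is under the $180,100 cap.

$117,216.00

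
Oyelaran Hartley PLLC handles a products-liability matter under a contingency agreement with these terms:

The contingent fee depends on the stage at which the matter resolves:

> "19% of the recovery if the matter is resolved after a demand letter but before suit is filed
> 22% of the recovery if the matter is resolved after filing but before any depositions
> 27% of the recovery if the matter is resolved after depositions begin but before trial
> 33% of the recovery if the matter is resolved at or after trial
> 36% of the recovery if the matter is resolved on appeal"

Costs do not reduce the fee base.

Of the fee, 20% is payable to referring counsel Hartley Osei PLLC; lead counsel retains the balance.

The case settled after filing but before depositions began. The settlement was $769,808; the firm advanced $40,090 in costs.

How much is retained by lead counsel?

$135,486.21

Fee base is the gross recovery, $769,808; costs are reimbursed separately.
The matter settled after filing but before depositions began, so the 22% rate applies.
$769,808 × 22% = $169,357.76
Referral share: 20% of $169,357.76 = $33,871.55; lead counsel retains $169,357.76 − $33,871.55 = $135,486.21.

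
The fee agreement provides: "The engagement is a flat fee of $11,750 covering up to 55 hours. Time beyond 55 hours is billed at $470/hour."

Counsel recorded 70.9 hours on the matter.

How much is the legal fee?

$19,223.00

Flat fee: $11,750.00
Excess hours: 70.9 − 55 = 15.9
Overrun: 15.9 × $470 = $7,473.00
Total: $11,750.00 + $7,473.00 = $19,223.00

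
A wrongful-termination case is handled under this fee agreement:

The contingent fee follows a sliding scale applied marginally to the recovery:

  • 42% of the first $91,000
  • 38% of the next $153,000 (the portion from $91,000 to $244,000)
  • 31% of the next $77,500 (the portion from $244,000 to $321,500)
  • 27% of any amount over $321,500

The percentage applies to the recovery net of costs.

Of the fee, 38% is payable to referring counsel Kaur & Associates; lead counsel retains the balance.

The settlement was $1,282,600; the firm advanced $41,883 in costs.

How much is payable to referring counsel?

$140,057.96

Fee base (net of costs): $1,282,600 − $41,883 = $1,240,717
First $91,000 at 42% = $38,220.00
Next $153,000 at 38% = $58,140.00
Next $77,500 at 31% = $24,025.00
Remaining $919,217 at 27% = $248,188.59
Fee: $38,220.00 + $58,140.00 + $24,025.00 + $248,188.59 = $368,573.59
Referral share: 38% of $368,573.59 = $140,057.96; lead counsel retains $368,573.59 − $140,057.96 = $228,515.63.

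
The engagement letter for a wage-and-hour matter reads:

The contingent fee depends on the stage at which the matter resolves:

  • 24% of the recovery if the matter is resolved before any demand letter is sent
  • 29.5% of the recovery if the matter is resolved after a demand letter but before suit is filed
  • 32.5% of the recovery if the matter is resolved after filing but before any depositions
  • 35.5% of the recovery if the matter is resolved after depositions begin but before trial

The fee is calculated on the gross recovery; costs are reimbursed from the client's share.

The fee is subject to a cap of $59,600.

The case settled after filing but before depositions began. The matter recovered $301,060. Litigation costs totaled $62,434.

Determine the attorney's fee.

Fee base is the gross recovery, $301,060; costs are reimbursed separately.
The matter settled after filing but before depositions began, so the 32.5% rate applies.
$301,060 × 32.5% = $97,844.50
$97,844.50 exceeds the $59,600 cap, so the fee is capped at $59,600.00.

$59,600.00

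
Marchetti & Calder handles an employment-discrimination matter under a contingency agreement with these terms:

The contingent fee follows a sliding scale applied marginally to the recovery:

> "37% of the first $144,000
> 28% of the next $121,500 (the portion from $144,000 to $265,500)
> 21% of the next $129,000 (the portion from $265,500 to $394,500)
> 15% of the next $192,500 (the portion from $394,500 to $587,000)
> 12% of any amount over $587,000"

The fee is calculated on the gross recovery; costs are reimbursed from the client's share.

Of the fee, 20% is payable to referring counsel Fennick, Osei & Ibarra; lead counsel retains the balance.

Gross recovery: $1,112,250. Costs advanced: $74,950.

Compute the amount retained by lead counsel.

$165,036.00

Fee base is the gross recovery, $1,112,250; costs are reimbursed separately.
First $144,000 at 37% = $53,280.00
Next $121,500 at 28% = $34,020.00
Next $129,000 at 21% = $27,090.00
Next $192,500 at 15% = $28,875.00
Remaining $525,250 at 12% = $63,030.00
Fee: $53,280.00 + $34,020.00 + $27,090.00 + $28,875.00 + $63,030.00 = $206,295.00
Referral share: 20% of $206,295.00 = $41,259.00; lead counsel retains $206,295.00 − $41,259.00 = $165,036.00.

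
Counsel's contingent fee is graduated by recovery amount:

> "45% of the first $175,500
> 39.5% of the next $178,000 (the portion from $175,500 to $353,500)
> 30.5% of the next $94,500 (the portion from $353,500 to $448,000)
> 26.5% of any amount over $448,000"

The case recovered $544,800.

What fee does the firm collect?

First $175,500 at 45% = $78,975.00
Next $178,000 at 39.5% = $70,310.00
Next $94,500 at 30.5% = $28,822.50
Remaining $96,800 at 26.5% = $25,652.00
Fee: $78,975.00 + $70,310.00 + $28,822.50 + $25,652.00 = $203,759.50

$203,759.50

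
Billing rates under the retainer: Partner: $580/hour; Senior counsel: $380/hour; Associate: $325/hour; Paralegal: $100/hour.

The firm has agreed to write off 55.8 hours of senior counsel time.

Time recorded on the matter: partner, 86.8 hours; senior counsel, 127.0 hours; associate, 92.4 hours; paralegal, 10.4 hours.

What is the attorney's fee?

$108,470.00

Partner: 86.8 × $580 = $50,344.00
Senior counsel: 127.0 × $380 = $48,260.00
Associate: 92.4 × $325 = $30,030.00
Paralegal: 10.4 × $100 = $1,040.00
Subtotal: $129,674.00
Write-off: 55.8 × $380 = $21,204.00
Total: $129,674.00 − $21,204.00 = $108,470.00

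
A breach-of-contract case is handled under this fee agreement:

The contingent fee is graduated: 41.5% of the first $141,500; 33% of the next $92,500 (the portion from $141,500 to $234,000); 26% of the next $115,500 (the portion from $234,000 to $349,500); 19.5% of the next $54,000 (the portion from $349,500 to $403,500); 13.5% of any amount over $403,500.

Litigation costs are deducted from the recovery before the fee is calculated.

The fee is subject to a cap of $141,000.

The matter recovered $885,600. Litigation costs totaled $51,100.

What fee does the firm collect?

Fee base (net of costs): $885,600 − $51,100 = $834,500
First $141,500 at 41.5% = $58,722.50
Next $92,500 at 33% = $30,525.00
Next $115,500 at 26% = $30,030.00
Next $54,000 at 19.5% = $10,530.00
Remaining $431,000 at 13.5% = $58,185.00
Fee: $58,722.50 + $30,525.00 + $30,030.00 + $10,530.00 + $58,185.00 = $187,992.50
$187,992.50 exceeds the $141,000 cap, so the fee is capped at $141,000.00.

$141,000.00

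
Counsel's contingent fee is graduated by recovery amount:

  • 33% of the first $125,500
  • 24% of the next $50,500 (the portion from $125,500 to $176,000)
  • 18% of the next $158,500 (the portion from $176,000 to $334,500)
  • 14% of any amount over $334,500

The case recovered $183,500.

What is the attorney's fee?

$54,885.00

First $125,500 at 33% = $41,415.00
Next $50,500 at 24% = $12,120.00
Remaining $7,500 at 18% = $1,350.00
Fee: $41,415.00 + $12,120.00 + $1,350.00 = $54,885.00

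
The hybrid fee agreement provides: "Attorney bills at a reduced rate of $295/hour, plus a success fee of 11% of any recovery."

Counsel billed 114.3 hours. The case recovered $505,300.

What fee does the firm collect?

$89,301.50

Hourly: 114.3 × $295 = $33,718.50
Success fee: 11% of $505,300 = $55,583.00
Total: $33,718.50 + $55,583.00 = $89,301.50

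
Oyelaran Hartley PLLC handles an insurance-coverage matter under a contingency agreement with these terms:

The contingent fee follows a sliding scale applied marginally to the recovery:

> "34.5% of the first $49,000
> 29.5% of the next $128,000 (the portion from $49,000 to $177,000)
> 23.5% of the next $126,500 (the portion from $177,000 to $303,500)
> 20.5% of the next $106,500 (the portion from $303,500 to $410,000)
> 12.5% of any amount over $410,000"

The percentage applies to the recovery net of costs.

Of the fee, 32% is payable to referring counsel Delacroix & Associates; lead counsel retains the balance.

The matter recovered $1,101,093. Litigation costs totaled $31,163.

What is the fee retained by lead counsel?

Fee base (net of costs): $1,101,093 − $31,163 = $1,069,930
First $49,000 at 34.5% = $16,905.00
Next $128,000 at 29.5% = $37,760.00
Next $126,500 at 23.5% = $29,727.50
Next $106,500 at 20.5% = $21,832.50
Remaining $659,930 at 12.5% = $82,491.25
Fee: $16,905.00 + $37,760.00 + $29,727.50 + $21,832.50 + $82,491.25 = $188,716.25
Referral share: 32% of $188,716.25 = $60,389.20; lead counsel retains $188,716.25 − $60,389.20 = $128,327.05.

$128,327.05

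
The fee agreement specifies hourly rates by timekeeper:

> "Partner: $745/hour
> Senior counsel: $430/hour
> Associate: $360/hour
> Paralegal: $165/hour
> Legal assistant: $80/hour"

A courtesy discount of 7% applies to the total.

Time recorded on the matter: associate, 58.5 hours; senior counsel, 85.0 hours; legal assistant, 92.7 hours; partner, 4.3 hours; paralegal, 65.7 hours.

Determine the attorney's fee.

$73,535.10

Partner: 4.3 × $745 = $3,203.50
Senior counsel: 85.0 × $430 = $36,550.00
Associate: 58.5 × $360 = $21,060.00
Paralegal: 65.7 × $165 = $10,840.50
Legal assistant: 92.7 × $80 = $7,416.00
Subtotal: $79,070.00
Less 7% discount: −$5,534.90
Total: $79,070.00 − $5,534.90 = $73,535.10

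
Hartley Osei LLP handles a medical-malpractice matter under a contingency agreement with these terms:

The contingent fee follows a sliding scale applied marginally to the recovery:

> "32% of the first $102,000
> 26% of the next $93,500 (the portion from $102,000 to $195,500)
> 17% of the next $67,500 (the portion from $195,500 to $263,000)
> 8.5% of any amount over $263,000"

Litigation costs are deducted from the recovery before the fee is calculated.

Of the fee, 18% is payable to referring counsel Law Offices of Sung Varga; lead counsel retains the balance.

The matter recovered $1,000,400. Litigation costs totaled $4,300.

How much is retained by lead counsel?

Fee base (net of costs): $1,000,400 − $4,300 = $996,100
First $102,000 at 32% = $32,640.00
Next $93,500 at 26% = $24,310.00
Next $67,500 at 17% = $11,475.00
Remaining $733,100 at 8.5% = $62,313.50
Fee: $32,640.00 + $24,310.00 + $11,475.00 + $62,313.50 = $130,738.50
Referral share: 18% of $130,738.50 = $23,532.93; lead counsel retains $130,738.50 − $23,532.93 = $107,205.57.

$107,205.57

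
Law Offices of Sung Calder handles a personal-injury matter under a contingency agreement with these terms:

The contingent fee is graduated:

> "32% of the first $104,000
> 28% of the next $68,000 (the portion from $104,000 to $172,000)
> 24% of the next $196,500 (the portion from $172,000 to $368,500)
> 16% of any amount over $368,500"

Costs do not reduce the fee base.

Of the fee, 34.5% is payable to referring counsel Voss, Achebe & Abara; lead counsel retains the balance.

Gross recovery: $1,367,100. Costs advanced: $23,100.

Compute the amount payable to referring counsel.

$89,443.32

Fee base is the gross recovery, $1,367,100; costs are reimbursed separately.
First $104,000 at 32% = $33,280.00
Next $68,000 at 28% = $19,040.00
Next $196,500 at 24% = $47,160.00
Remaining $998,600 at 16% = $159,776.00
Fee: $33,280.00 + $19,040.00 + $47,160.00 + $159,776.00 = $259,256.00
Referral share: 34.5% of $259,256.00 = $89,443.32; lead counsel retains $259,256.00 − $89,443.32 = $169,812.68.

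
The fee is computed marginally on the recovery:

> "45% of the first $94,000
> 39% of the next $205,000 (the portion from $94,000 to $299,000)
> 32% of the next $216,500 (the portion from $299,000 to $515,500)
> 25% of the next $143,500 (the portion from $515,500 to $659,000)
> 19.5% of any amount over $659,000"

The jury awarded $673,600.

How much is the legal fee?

First $94,000 at 45% = $42,300.00
Next $205,000 at 39% = $79,950.00
Next $216,500 at 32% = $69,280.00
Next $143,500 at 25% = $35,875.00
Remaining $14,600 at 19.5% = $2,847.00
Fee: $42,300.00 + $79,950.00 + $69,280.00 + $35,875.00 + $2,847.00 = $230,252.00

$230,252.00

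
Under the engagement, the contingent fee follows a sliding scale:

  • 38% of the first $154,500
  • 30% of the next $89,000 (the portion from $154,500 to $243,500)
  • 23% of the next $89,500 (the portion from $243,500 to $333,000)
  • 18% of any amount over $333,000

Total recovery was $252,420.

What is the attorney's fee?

First $154,500 at 38% = $58,710.00
Next $89,000 at 30% = $26,700.00
Remaining $8,920 at 23% = $2,051.60
Fee: $58,710.00 + $26,700.00 + $2,051.60 = $87,461.60

$87,461.60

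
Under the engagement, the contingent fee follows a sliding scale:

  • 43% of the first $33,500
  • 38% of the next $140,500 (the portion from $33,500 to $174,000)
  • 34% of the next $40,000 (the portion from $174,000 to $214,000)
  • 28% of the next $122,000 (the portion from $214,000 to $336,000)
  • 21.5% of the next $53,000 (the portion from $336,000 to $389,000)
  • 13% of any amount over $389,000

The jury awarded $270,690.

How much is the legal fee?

First $33,500 at 43% = $14,405.00
Next $140,500 at 38% = $53,390.00
Next $40,000 at 34% = $13,600.00
Remaining $56,690 at 28% = $15,873.20
Fee: $14,405.00 + $53,390.00 + $13,600.00 + $15,873.20 = $97,268.20

$97,268.20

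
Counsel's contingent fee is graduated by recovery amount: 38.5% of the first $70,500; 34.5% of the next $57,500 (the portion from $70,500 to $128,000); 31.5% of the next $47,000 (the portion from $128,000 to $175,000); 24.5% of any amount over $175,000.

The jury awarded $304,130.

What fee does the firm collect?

First $70,500 at 38.5% = $27,142.50
Next $57,500 at 34.5% = $19,837.50
Next $47,000 at 31.5% = $14,805.00
Remaining $129,130 at 24.5% = $31,636.85
Fee: $27,142.50 + $19,837.50 + $14,805.00 + $31,636.85 = $93,421.85

$93,421.85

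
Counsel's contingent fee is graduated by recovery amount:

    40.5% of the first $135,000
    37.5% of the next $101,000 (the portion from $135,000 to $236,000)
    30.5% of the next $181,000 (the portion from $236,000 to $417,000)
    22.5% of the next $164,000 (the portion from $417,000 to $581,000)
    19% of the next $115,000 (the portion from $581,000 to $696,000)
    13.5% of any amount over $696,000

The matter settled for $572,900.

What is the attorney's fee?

First $135,000 at 40.5% = $54,675.00
Next $101,000 at 37.5% = $37,875.00
Next $181,000 at 30.5% = $55,205.00
Remaining $155,900 at 22.5% = $35,077.50
Fee: $54,675.00 + $37,875.00 + $55,205.00 + $35,077.50 = $182,832.50

$182,832.50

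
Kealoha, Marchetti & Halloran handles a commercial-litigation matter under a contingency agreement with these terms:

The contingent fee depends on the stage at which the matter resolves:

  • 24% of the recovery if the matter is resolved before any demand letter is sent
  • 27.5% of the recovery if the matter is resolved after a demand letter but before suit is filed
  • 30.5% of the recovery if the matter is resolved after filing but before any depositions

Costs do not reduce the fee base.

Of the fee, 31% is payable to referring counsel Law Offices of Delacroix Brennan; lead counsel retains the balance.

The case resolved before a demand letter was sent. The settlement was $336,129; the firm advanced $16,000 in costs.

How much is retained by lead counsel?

Fee base is the gross recovery, $336,129; costs are reimbursed separately.
The matter resolved before a demand letter was sent, so the 24% rate applies.
$336,129 × 24% = $80,670.96
Referral share: 31% of $80,670.96 = $25,008.00; lead counsel retains $80,670.96 − $25,008.00 = $55,662.96.

$55,662.96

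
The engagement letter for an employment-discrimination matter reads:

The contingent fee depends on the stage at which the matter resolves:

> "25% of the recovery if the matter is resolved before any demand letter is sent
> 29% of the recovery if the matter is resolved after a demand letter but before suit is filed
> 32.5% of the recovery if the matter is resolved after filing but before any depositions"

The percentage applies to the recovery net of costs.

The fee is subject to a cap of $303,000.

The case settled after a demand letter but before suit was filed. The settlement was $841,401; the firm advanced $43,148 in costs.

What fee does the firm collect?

Fee base (net of costs): $841,401 − $43,148 = $798,253
The matter settled after a demand letter but before suit was filed, so the 29% rate applies.
$798,253 × 29% = $231,493.37
$231,493.37 is under the $303,000 cap.

$231,493.37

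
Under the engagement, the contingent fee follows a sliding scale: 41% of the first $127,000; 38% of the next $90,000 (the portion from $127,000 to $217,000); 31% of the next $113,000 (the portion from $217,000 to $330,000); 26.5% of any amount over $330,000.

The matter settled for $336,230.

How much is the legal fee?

First $127,000 at 41% = $52,070.00
Next $90,000 at 38% = $34,200.00
Next $113,000 at 31% = $35,030.00
Remaining $6,230 at 26.5% = $1,650.95
Fee: $52,070.00 + $34,200.00 + $35,030.00 + $1,650.95 = $122,950.95

$122,950.95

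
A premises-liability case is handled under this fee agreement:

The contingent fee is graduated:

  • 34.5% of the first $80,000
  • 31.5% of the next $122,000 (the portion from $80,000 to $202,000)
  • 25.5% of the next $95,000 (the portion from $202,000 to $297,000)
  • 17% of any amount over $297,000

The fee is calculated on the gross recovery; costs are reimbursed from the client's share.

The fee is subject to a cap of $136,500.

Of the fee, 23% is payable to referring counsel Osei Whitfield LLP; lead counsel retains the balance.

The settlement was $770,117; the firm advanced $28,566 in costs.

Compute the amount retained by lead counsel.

$105,105.00

Fee base is the gross recovery, $770,117; costs are reimbursed separately.
First $80,000 at 34.5% = $27,600.00
Next $122,000 at 31.5% = $38,430.00
Next $95,000 at 25.5% = $24,225.00
Remaining $473,117 at 17% = $80,429.89
Fee: $27,600.00 + $38,430.00 + $24,225.00 + $80,429.89 = $170,684.89
$170,684.89 exceeds the $136,500 cap, so the fee is capped at $136,500.00.
Referral share: 23% of $136,500.00 = $31,395.00; lead counsel retains $136,500.00 − $31,395.00 = $105,105.00.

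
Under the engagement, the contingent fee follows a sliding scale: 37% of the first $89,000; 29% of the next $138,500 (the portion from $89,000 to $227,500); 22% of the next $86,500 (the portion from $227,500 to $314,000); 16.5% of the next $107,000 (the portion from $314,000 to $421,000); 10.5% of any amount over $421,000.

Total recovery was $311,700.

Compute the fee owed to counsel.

First $89,000 at 37% = $32,930.00
Next $138,500 at 29% = $40,165.00
Remaining $84,200 at 22% = $18,524.00
Fee: $32,930.00 + $40,165.00 + $18,524.00 = $91,619.00

$91,619.00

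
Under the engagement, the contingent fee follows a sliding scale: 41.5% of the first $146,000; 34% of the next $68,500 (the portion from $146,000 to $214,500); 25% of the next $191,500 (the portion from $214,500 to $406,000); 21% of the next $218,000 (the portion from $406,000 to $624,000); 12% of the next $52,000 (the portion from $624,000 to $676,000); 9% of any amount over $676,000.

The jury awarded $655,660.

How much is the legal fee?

$181,334.20

First $146,000 at 41.5% = $60,590.00
Next $68,500 at 34% = $23,290.00
Next $191,500 at 25% = $47,875.00
Next $218,000 at 21% = $45,780.00
Remaining $31,660 at 12% = $3,799.20
Fee: $60,590.00 + $23,290.00 + $47,875.00 + $45,780.00 + $3,799.20 = $181,334.20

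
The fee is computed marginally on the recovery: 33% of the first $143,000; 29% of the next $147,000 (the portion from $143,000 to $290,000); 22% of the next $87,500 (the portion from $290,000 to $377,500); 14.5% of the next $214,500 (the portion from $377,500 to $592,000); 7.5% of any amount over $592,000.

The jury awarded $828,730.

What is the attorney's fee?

First $143,000 at 33% = $47,190.00
Next $147,000 at 29% = $42,630.00
Next $87,500 at 22% = $19,250.00
Next $214,500 at 14.5% = $31,102.50
Remaining $236,730 at 7.5% = $17,754.75
Fee: $47,190.00 + $42,630.00 + $19,250.00 + $31,102.50 + $17,754.75 = $157,927.25

$157,927.25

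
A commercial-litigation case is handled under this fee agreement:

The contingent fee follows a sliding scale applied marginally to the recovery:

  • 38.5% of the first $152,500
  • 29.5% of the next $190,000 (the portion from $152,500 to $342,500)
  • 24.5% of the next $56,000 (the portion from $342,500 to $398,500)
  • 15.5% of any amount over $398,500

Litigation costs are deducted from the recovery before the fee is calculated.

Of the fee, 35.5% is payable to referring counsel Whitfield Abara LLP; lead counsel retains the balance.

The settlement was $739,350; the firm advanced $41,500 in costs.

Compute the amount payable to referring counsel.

$62,083.02

Fee base (net of costs): $739,350 − $41,500 = $697,850
First $152,500 at 38.5% = $58,712.50
Next $190,000 at 29.5% = $56,050.00
Next $56,000 at 24.5% = $13,720.00
Remaining $299,350 at 15.5% = $46,399.25
Fee: $58,712.50 + $56,050.00 + $13,720.00 + $46,399.25 = $174,881.75
Referral share: 35.5% of $174,881.75 = $62,083.02; lead counsel retains $174,881.75 − $62,083.02 = $112,798.73.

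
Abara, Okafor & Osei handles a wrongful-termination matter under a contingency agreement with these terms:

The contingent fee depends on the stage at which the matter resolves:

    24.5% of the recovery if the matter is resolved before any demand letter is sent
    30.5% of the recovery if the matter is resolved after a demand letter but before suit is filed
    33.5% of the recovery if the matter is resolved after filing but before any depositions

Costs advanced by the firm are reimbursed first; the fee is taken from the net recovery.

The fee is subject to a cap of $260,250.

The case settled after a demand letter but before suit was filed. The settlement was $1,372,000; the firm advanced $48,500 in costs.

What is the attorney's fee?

Fee base (net of costs): $1,372,000 − $48,500 = $1,323,500
The matter settled after a demand letter but before suit was filed, so the 30.5% rate applies.
$1,323,500 × 30.5% = $403,667.50
$403,667.50 exceeds the $260,250 cap, so the fee is capped at $260,250.00.

$260,250.00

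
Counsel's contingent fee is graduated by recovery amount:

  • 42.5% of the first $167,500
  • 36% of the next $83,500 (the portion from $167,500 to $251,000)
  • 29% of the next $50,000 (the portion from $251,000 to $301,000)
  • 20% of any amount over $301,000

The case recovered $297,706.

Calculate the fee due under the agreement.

$114,792.24

First $167,500 at 42.5% = $71,187.50
Next $83,500 at 36% = $30,060.00
Remaining $46,706 at 29% = $13,544.74
Fee: $71,187.50 + $30,060.00 + $13,544.74 = $114,792.24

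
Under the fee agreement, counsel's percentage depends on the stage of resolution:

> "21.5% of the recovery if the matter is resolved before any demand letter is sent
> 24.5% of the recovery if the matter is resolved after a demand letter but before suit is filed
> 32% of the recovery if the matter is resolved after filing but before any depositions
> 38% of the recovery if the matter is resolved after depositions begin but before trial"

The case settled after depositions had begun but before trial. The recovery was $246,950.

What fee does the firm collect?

The matter settled after depositions had begun but before trial, so the 38% rate applies.
$246,950 × 38% = $93,841.00

$93,841.00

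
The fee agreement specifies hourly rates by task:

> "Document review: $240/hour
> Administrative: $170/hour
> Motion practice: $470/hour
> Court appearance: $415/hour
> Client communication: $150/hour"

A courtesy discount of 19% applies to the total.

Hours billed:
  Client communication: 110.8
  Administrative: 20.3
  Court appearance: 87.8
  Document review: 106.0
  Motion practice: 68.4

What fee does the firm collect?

Document review: 106.0 × $240 = $25,440.00
Administrative: 20.3 × $170 = $3,451.00
Motion practice: 68.4 × $470 = $32,148.00
Court appearance: 87.8 × $415 = $36,437.00
Client communication: 110.8 × $150 = $16,620.00
Subtotal: $114,096.00
Less 19% discount: −$21,678.24
Total: $114,096.00 − $21,678.24 = $92,417.76

$92,417.76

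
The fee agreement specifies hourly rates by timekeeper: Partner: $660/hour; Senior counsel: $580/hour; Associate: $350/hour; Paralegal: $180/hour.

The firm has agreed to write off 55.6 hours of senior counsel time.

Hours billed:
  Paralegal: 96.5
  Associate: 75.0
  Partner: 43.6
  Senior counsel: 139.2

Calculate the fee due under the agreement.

$120,884.00

Partner: 43.6 × $660 = $28,776.00
Senior counsel: 139.2 × $580 = $80,736.00
Associate: 75.0 × $350 = $26,250.00
Paralegal: 96.5 × $180 = $17,370.00
Subtotal: $153,132.00
Write-off: 55.6 × $580 = $32,248.00
Total: $153,132.00 − $32,248.00 = $120,884.00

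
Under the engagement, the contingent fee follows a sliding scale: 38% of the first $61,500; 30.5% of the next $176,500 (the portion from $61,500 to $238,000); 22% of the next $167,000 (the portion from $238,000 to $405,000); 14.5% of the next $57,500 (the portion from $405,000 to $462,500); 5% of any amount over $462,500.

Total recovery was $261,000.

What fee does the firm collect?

$82,262.50

First $61,500 at 38% = $23,370.00
Next $176,500 at 30.5% = $53,832.50
Remaining $23,000 at 22% = $5,060.00
Fee: $23,370.00 + $53,832.50 + $5,060.00 = $82,262.50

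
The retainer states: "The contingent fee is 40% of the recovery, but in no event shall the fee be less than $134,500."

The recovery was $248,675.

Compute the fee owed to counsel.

40% of $248,675 = $99,470.00
That is below the $134,500 minimum, so the minimum applies.

$134,500.00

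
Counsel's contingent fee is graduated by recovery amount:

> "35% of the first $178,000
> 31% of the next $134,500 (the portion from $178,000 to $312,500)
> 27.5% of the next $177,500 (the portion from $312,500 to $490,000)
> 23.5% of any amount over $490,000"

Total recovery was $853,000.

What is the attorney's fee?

First $178,000 at 35% = $62,300.00
Next $134,500 at 31% = $41,695.00
Next $177,500 at 27.5% = $48,812.50
Remaining $363,000 at 23.5% = $85,305.00
Fee: $62,300.00 + $41,695.00 + $48,812.50 + $85,305.00 = $238,112.50

$238,112.50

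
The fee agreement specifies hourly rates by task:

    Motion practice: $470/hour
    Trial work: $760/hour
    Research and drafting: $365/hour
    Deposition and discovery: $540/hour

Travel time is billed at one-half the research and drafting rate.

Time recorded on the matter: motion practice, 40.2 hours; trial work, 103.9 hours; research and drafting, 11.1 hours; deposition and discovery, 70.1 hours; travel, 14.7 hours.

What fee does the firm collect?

$142,446.25

Motion practice: 40.2 × $470 = $18,894.00
Trial work: 103.9 × $760 = $78,964.00
Research and drafting: 11.1 × $365 = $4,051.50
Deposition and discovery: 70.1 × $540 = $37,854.00
Subtotal: $18,894.00 + $78,964.00 + $4,051.50 + $37,854.00 = $139,763.50
Travel: 14.7 × ($365 ÷ 2) = 14.7 × $182.50 = $2,682.75
Total: $139,763.50 + $2,682.75 = $142,446.25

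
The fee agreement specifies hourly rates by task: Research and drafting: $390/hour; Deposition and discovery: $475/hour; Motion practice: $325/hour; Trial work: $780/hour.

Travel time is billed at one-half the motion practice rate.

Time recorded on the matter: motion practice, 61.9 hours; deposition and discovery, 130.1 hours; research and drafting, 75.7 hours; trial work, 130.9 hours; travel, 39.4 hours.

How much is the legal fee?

Research and drafting: 75.7 × $390 = $29,523.00
Deposition and discovery: 130.1 × $475 = $61,797.50
Motion practice: 61.9 × $325 = $20,117.50
Trial work: 130.9 × $780 = $102,102.00
Subtotal: $29,523.00 + $61,797.50 + $20,117.50 + $102,102.00 = $213,540.00
Travel: 39.4 × ($325 ÷ 2) = 39.4 × $162.50 = $6,402.50
Total: $213,540.00 + $6,402.50 = $219,942.50

$219,942.50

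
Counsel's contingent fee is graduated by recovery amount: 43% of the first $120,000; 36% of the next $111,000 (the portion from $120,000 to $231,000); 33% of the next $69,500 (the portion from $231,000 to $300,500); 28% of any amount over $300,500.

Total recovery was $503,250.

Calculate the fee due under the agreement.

First $120,000 at 43% = $51,600.00
Next $111,000 at 36% = $39,960.00
Next $69,500 at 33% = $22,935.00
Remaining $202,750 at 28% = $56,770.00
Fee: $51,600.00 + $39,960.00 + $22,935.00 + $56,770.00 = $171,265.00

$171,265.00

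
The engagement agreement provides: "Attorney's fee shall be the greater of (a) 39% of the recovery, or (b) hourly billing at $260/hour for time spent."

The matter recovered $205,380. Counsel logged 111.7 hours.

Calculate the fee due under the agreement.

$80,098.20

(a) 39% of $205,380 = $80,098.20
(b) 111.7 × $260 = $29,042.00
The greater is (a): $80,098.20.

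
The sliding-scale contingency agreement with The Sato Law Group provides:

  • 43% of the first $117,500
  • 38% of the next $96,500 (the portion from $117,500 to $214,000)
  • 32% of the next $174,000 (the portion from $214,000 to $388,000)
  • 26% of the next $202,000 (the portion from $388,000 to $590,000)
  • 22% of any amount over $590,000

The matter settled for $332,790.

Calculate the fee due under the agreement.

$125,207.80

First $117,500 at 43% = $50,525.00
Next $96,500 at 38% = $36,670.00
Remaining $118,790 at 32% = $38,012.80
Fee: $50,525.00 + $36,670.00 + $38,012.80 = $125,207.80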